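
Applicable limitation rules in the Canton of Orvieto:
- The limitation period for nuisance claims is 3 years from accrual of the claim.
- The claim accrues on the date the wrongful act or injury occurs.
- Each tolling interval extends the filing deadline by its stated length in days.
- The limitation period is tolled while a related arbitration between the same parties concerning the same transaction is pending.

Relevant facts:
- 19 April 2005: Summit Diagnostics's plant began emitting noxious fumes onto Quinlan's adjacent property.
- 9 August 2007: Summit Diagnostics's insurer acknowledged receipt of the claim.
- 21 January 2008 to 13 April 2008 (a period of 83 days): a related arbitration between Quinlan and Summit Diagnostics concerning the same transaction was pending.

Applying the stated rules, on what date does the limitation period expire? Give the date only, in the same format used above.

11 July 2008

The limitation period began to run on 19 April 2005.
Adding the 3 years base period to 19 April 2005 gives a deadline of 19 April 2008, before any tolling.
Because the pending related arbitration ran from 21 January 2008 to 13 April 2008, the deadline is extended by 83 days to 11 July 2008.
None of the other events listed affects the running of the period under the stated rules.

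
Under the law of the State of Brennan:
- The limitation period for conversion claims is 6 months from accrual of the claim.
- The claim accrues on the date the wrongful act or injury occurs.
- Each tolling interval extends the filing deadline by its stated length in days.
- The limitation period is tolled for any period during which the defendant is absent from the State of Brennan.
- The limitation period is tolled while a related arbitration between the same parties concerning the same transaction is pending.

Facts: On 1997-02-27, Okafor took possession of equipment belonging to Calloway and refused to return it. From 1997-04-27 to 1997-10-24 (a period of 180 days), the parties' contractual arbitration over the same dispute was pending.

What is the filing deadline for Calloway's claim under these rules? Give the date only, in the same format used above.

1998-02-23

The claim accrued on 1997-02-27, when the wrongful act occurred.
6 months from 1997-02-27 is 1997-08-27.
Because the pending related arbitration ran from 1997-04-27 to 1997-10-24, the deadline is extended by 180 days to 1998-02-23.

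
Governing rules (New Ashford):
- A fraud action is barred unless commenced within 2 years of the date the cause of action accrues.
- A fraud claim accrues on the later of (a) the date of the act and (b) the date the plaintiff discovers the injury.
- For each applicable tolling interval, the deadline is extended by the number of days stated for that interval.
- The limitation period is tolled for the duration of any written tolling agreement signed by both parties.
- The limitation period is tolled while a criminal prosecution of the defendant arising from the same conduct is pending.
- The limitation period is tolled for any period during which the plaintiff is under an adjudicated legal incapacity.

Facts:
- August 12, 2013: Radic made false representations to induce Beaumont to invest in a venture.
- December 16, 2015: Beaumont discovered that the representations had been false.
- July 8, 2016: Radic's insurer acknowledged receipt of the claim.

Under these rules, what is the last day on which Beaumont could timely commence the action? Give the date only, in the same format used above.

Because discovery on December 16, 2015 post-dates the August 12, 2013 act, accrual under the later-of rule falls on December 16, 2015.
Adding the 2 years base period to December 16, 2015 gives a deadline of December 16, 2017, before any tolling.
Nothing else in the chronology tolls or restarts the period.

December 16, 2017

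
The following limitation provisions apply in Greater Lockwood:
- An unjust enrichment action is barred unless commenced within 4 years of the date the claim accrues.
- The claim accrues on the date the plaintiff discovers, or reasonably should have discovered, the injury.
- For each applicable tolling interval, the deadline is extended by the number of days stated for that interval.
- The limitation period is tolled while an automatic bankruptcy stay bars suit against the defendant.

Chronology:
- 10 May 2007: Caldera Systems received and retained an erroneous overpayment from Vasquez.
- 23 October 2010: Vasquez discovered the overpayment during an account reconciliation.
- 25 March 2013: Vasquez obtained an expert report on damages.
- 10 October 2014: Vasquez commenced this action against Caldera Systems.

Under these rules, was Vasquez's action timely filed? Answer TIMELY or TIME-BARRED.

TIMELY

Accrual is tied to discovery, so the period began on 23 October 2010 rather than on 10 May 2007 when the act occurred.
4 years from 23 October 2010 is 23 October 2014.
The other events in the timeline have no effect on the limitation period under the stated rules.
Filing on 10 October 2014 beat the 23 October 2014 deadline — the action is timely.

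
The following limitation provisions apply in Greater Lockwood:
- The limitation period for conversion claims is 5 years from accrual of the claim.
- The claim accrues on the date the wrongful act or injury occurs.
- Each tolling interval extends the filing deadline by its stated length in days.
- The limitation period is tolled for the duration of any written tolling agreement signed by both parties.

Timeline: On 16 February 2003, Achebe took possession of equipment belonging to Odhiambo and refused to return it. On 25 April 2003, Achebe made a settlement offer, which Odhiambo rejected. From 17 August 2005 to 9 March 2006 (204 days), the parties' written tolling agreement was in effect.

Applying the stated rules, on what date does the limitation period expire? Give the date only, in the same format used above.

The claim accrued on 16 February 2003, the date of the act.
Adding the 5 years base period to 16 February 2003 gives a deadline of 16 February 2008, before any tolling.
The written tolling agreement from 17 August 2005 to 9 March 2006 tolled the period for 204 days, extending the deadline to 7 September 2008.
None of the other events listed affects the running of the period under the stated rules.

7 September 2008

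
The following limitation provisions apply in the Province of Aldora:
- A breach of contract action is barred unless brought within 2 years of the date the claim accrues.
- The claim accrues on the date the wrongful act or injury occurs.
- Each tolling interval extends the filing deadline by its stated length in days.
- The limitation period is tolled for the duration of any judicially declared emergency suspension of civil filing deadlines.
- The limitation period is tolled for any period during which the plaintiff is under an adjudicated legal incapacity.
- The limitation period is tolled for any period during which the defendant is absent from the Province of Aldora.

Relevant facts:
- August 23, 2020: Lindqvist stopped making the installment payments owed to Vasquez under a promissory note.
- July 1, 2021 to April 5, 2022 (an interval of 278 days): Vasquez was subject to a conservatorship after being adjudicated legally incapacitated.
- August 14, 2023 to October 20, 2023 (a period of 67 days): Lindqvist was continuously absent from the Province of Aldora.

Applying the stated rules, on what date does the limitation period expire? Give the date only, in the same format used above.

May 28, 2023

The claim accrued on August 23, 2020, the date of the act.
2 years from August 23, 2020 is August 23, 2022.
Because the plaintiff's legal incapacity ran from July 1, 2021 to April 5, 2022, the deadline is extended by 278 days to May 28, 2023.
The defendant's absence from the jurisdiction starting August 14, 2023 came too late — the period had run on May 28, 2023 — and so does not extend the deadline.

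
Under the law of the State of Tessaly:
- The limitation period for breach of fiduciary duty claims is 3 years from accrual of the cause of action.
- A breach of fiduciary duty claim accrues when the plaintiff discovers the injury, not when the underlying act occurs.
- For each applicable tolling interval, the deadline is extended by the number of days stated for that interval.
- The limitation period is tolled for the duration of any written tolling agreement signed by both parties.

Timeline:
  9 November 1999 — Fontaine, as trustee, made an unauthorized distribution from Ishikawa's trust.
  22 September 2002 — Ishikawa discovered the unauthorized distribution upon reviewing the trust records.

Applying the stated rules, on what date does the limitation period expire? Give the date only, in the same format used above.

22 September 2005

Under the discovery rule, the claim accrued on 22 September 2002, when Ishikawa discovered the injury — not on the 9 November 1999 date of the underlying act.
The untolled deadline — 3 years after 22 September 2002 — is 22 September 2005.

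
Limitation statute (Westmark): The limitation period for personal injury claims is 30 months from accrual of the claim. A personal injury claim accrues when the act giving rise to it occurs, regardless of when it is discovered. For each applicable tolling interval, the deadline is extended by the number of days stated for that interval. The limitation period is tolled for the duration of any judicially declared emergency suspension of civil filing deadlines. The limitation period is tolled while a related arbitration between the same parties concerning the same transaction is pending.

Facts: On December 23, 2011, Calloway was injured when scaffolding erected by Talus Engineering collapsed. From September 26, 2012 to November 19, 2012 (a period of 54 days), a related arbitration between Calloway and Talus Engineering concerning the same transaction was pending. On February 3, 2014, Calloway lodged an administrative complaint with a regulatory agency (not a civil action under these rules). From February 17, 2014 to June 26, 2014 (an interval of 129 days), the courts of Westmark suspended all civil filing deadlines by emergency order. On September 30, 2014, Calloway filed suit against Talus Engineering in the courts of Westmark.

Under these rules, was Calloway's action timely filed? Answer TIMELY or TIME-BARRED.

The claim accrued on December 23, 2011, when the wrongful act occurred.
30 months from December 23, 2011 is June 23, 2014.
The period was tolled for 54 days by the pending related arbitration (September 26, 2012 to November 19, 2012), pushing the deadline to August 16, 2014.
The emergency suspension of filing deadlines from February 17, 2014 to June 26, 2014 tolled the period for 129 days, extending the deadline to December 23, 2014.
None of the other events listed affects the running of the period under the stated rules.
The September 30, 2014 filing precedes the December 23, 2014 deadline; the claim is timely.

TIMELY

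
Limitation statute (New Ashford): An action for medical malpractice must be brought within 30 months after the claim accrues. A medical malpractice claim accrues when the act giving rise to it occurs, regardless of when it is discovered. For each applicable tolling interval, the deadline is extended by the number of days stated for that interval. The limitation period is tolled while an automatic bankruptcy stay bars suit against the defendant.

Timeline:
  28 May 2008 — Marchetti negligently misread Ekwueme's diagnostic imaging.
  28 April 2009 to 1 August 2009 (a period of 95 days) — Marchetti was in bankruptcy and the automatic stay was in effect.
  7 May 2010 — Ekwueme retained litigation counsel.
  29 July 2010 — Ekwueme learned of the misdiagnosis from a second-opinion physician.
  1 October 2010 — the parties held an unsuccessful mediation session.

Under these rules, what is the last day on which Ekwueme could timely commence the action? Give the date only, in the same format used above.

Because the rule ties accrual to occurrence, the claim accrued on 28 May 2008, not on the 29 July 2010 discovery date.
Adding the 30 months base period to 28 May 2008 gives a deadline of 28 November 2010, before any tolling.
Because the automatic bankruptcy stay ran from 28 April 2009 to 1 August 2009, the deadline is extended by 95 days to 3 March 2011.
The other events in the timeline have no effect on the limitation period under the stated rules.

3 March 2011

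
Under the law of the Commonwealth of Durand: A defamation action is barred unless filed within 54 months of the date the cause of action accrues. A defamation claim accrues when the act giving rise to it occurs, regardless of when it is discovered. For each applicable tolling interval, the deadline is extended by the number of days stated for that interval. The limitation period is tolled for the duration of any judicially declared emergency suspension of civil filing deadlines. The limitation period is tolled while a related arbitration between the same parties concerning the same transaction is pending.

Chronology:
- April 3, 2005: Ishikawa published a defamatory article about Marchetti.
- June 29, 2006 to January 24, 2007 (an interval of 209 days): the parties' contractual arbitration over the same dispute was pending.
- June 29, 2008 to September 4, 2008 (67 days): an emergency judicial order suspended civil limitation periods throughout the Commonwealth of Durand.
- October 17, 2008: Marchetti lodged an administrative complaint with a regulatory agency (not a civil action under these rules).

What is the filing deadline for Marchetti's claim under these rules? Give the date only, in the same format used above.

The claim accrued on April 3, 2005, when the wrongful act occurred.
Adding the 54 months base period to April 3, 2005 gives a deadline of October 3, 2009, before any tolling.
Because the pending related arbitration ran from June 29, 2006 to January 24, 2007, the deadline is extended by 209 days to April 30, 2010.
The period was tolled for 67 days by the emergency suspension of filing deadlines (June 29, 2008 to September 4, 2008), pushing the deadline to July 6, 2010.
Nothing else in the chronology tolls or restarts the period.

July 6, 2010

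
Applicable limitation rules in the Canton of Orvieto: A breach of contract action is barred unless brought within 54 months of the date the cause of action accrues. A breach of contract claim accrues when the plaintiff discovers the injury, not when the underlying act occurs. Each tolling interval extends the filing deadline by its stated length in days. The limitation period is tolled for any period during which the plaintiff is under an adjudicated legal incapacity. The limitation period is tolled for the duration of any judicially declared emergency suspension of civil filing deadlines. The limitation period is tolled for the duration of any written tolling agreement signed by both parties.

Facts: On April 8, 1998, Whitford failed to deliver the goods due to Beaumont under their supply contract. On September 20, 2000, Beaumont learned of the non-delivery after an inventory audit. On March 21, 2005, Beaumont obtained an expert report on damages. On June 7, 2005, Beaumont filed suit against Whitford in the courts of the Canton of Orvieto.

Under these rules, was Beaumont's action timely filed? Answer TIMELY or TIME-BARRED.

TIME-BARRED

The claim did not accrue until Beaumont discovered the injury on September 20, 2000; the April 8, 1998 act date does not start the clock under the stated rule.
The untolled deadline — 54 months after September 20, 2000 — is March 20, 2005.
Nothing else in the chronology tolls or restarts the period.
The June 7, 2005 filing falls after the March 20, 2005 deadline; the claim is time-barred.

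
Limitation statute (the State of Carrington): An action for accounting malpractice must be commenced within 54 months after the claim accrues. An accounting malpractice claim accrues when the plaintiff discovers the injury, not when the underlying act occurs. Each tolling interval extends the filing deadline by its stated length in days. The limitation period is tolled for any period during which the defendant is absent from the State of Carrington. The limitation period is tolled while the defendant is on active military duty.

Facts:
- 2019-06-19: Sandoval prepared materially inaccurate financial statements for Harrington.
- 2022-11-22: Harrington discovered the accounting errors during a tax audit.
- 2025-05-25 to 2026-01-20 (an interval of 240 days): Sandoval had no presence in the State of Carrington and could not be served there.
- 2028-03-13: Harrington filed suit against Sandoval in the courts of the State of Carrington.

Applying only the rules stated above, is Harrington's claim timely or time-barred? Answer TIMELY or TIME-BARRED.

Under the discovery rule, the claim accrued on 2022-11-22, when Harrington discovered the injury — not on the 2019-06-19 date of the underlying act.
The untolled deadline — 54 months after 2022-11-22 — is 2027-05-22.
The defendant's absence from the jurisdiction from 2025-05-25 to 2026-01-20 tolled the period for 240 days, extending the deadline to 2028-01-17.
The 2028-03-13 filing falls after the 2028-01-17 deadline; the claim is time-barred.

TIME-BARRED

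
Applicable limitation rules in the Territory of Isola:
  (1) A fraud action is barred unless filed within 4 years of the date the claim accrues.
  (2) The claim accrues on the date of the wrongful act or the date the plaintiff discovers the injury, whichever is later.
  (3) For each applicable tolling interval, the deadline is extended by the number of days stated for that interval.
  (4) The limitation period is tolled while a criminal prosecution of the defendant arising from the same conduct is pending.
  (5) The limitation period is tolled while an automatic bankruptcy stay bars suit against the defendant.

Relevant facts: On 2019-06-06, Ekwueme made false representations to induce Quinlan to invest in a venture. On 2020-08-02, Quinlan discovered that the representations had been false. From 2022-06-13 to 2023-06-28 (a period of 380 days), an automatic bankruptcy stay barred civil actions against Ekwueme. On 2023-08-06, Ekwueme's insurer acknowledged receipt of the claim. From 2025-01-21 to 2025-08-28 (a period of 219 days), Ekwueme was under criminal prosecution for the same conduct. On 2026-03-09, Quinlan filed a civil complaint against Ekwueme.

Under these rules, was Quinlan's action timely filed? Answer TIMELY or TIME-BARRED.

Taking the later of the act (2019-06-06) and discovery (2020-08-02), the claim accrued on 2020-08-02.
Adding the 4 years base period to 2020-08-02 gives a deadline of 2024-08-02, before any tolling.
The automatic bankruptcy stay from 2022-06-13 to 2023-06-28 tolled the period for 380 days, extending the deadline to 2025-08-17.
The pending criminal prosecution from 2025-01-21 to 2025-08-28 tolled the period for 219 days, extending the deadline to 2026-03-24.
Nothing else in the chronology tolls or restarts the period.
Filing on 2026-03-09 beat the 2026-03-24 deadline — the action is timely.

TIMELY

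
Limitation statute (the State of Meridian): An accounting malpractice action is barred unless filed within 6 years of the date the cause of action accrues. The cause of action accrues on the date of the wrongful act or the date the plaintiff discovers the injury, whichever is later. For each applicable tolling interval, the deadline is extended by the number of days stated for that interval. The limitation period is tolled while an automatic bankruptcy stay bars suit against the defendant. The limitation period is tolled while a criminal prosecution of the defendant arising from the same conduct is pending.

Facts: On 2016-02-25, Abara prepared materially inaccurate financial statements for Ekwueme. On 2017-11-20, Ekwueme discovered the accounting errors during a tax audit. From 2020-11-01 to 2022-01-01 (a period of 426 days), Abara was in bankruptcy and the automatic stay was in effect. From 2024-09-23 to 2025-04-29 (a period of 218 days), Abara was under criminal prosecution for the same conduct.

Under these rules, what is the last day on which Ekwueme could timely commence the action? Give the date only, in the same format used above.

2025-08-25

The claim accrued on 2017-11-20 — the later of the 2016-02-25 act and the 2017-11-20 discovery.
6 years from 2017-11-20 is 2023-11-20.
Because the automatic bankruptcy stay ran from 2020-11-01 to 2022-01-01, the deadline is extended by 426 days to 2025-01-19.
The period was tolled for 218 days by the pending criminal prosecution (2024-09-23 to 2025-04-29), pushing the deadline to 2025-08-25.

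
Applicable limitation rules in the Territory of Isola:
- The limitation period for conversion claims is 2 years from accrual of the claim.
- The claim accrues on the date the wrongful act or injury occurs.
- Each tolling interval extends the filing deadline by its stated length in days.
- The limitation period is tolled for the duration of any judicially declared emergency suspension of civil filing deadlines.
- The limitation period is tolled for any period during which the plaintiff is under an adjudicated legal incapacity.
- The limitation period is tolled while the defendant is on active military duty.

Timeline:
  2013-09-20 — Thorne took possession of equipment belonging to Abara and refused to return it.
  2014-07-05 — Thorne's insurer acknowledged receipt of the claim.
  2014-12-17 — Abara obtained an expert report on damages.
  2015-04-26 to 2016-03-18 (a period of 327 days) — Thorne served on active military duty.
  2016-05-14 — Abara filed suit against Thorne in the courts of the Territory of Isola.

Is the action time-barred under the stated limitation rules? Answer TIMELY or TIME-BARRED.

The claim accrued on 2013-09-20, the date of the act.
The untolled deadline — 2 years after 2013-09-20 — is 2015-09-20.
The defendant's active military service from 2015-04-26 to 2016-03-18 tolled the period for 327 days, extending the deadline to 2016-08-12.
None of the other events listed affects the running of the period under the stated rules.
Filing on 2016-05-14 beat the 2016-08-12 deadline — the action is timely.

TIMELY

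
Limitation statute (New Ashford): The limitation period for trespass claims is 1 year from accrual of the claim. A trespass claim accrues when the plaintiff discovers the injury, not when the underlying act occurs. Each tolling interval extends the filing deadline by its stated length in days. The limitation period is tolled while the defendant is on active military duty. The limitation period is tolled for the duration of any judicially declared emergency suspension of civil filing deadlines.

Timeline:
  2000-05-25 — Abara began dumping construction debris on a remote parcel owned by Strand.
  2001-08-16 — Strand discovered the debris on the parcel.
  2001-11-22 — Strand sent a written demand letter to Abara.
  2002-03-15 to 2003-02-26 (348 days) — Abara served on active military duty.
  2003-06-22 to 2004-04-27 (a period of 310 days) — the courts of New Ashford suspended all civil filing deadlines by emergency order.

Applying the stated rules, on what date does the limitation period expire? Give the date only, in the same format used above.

The claim did not accrue until Strand discovered the injury on 2001-08-16; the 2000-05-25 act date does not start the clock under the stated rule.
1 year from 2001-08-16 is 2002-08-16.
The period was tolled for 348 days by the defendant's active military service (2002-03-15 to 2003-02-26), pushing the deadline to 2003-07-30.
The period was tolled for 310 days by the emergency suspension of filing deadlines (2003-06-22 to 2004-04-27), pushing the deadline to 2004-06-04.
None of the other events listed affects the running of the period under the stated rules.

2004-06-04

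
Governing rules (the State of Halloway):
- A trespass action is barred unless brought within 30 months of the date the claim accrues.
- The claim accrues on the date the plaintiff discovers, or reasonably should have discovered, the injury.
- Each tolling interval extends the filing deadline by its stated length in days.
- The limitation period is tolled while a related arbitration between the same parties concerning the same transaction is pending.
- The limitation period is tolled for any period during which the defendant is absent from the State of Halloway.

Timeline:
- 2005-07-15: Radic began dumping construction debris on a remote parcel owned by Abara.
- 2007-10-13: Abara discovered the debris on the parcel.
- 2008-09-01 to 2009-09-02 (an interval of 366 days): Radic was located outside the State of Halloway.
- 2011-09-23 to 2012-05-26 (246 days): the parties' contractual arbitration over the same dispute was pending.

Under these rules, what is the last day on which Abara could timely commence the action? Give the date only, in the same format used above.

2011-04-14

Under the discovery rule, the claim accrued on 2007-10-13, when Abara discovered the injury — not on the 2005-07-15 date of the underlying act.
30 months from 2007-10-13 is 2010-04-13.
The defendant's absence from the jurisdiction from 2008-09-01 to 2009-09-02 tolled the period for 366 days, extending the deadline to 2011-04-14.
The pending related arbitration from 2011-09-23 to 2012-05-26 began after the period had already run on 2011-04-14, so it has no tolling effect.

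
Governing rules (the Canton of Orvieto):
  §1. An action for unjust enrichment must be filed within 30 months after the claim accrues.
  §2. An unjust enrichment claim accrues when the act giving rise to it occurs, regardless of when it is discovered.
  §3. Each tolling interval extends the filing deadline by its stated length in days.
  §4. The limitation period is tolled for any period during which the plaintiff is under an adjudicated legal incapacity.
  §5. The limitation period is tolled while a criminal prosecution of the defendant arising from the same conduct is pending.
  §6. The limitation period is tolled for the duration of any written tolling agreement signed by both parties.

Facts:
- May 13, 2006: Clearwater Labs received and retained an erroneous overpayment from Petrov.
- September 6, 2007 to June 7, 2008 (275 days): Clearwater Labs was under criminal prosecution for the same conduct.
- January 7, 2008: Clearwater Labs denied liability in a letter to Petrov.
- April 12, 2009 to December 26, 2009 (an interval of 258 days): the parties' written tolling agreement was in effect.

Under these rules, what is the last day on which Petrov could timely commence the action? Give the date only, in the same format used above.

The claim accrued on May 13, 2006, when the wrongful act occurred.
Adding the 30 months base period to May 13, 2006 gives a deadline of November 13, 2008, before any tolling.
The period was tolled for 275 days by the pending criminal prosecution (September 6, 2007 to June 7, 2008), pushing the deadline to August 15, 2009.
The period was tolled for 258 days by the written tolling agreement (April 12, 2009 to December 26, 2009), pushing the deadline to April 30, 2010.
Nothing else in the chronology tolls or restarts the period.

April 30, 2010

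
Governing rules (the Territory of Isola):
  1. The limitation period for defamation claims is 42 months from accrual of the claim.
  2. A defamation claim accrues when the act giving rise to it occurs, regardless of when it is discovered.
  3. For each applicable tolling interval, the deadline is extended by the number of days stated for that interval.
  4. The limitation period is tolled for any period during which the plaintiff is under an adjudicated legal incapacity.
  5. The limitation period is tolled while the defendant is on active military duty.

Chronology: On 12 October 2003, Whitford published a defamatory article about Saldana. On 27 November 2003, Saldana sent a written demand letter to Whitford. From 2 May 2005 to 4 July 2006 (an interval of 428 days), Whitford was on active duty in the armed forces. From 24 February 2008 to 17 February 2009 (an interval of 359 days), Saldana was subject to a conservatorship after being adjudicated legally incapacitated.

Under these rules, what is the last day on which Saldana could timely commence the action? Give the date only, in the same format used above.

7 June 2009

The claim accrued on 12 October 2003, the date of the act.
42 months from 12 October 2003 is 12 April 2007.
The period was tolled for 428 days by the defendant's active military service (2 May 2005 to 4 July 2006), pushing the deadline to 13 June 2008.
The plaintiff's legal incapacity from 24 February 2008 to 17 February 2009 tolled the period for 359 days, extending the deadline to 7 June 2009.
The other events in the timeline have no effect on the limitation period under the stated rules.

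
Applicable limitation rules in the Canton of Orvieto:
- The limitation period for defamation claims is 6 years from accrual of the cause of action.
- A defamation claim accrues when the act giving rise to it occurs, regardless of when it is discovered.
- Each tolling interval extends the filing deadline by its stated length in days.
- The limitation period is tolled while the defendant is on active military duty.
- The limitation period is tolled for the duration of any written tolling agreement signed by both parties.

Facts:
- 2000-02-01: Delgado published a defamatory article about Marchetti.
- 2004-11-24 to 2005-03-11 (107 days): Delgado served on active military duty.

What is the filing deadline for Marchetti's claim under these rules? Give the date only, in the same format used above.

The limitation period began to run on 2000-02-01.
The untolled deadline — 6 years after 2000-02-01 — is 2006-02-01.
The period was tolled for 107 days by the defendant's active military service (2004-11-24 to 2005-03-11), pushing the deadline to 2006-05-19.

2006-05-19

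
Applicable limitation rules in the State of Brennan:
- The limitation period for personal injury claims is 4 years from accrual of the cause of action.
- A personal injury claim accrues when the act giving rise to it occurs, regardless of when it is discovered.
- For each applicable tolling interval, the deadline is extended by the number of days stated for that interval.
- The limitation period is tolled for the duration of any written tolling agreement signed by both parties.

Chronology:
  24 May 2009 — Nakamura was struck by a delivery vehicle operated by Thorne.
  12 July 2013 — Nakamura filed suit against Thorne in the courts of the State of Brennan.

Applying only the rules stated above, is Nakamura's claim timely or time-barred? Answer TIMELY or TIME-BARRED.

The cause of action accrued on 24 May 2009, the date of the act.
4 years from 24 May 2009 is 24 May 2013.
Filing on 12 July 2013 missed the 24 May 2013 deadline — the action is time-barred.

TIME-BARRED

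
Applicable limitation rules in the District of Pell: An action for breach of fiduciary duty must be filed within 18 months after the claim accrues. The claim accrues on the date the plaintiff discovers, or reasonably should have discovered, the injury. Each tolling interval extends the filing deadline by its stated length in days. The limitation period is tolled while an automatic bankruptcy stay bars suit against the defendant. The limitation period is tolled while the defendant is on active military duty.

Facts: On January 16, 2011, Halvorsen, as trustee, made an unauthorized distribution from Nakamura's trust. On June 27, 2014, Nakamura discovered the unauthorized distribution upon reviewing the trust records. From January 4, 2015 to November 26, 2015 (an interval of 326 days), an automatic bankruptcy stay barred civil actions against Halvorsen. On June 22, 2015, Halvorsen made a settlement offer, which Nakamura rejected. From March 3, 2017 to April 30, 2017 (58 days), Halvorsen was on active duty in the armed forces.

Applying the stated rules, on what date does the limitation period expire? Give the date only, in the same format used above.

The claim did not accrue until Nakamura discovered the injury on June 27, 2014; the January 16, 2011 act date does not start the clock under the stated rule.
18 months from June 27, 2014 is December 27, 2015.
The automatic bankruptcy stay from January 4, 2015 to November 26, 2015 tolled the period for 326 days, extending the deadline to November 17, 2016.
The defendant's active military service from March 3, 2017 to April 30, 2017 began after the period had already run on November 17, 2016, so it has no tolling effect.
The other events in the timeline have no effect on the limitation period under the stated rules.

November 17, 2016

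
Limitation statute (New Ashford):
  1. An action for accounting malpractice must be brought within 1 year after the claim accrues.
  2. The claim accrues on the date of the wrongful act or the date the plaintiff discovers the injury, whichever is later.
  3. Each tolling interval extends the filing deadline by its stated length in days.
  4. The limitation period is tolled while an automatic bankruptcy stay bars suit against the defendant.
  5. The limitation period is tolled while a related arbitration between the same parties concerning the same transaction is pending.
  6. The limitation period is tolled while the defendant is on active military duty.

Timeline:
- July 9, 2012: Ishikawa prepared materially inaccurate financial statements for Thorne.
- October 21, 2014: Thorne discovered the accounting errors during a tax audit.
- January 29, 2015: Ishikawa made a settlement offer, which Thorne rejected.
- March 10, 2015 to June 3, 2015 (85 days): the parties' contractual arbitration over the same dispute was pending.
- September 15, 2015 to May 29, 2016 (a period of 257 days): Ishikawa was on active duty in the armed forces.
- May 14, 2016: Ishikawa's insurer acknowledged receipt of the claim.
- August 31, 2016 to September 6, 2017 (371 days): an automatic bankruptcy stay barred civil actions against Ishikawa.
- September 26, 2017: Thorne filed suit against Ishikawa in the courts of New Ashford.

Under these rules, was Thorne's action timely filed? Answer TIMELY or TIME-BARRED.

TIMELY

Because discovery on October 21, 2014 post-dates the July 9, 2012 act, accrual under the later-of rule falls on October 21, 2014.
1 year from October 21, 2014 is October 21, 2015.
The pending related arbitration from March 10, 2015 to June 3, 2015 tolled the period for 85 days, extending the deadline to January 14, 2016.
The period was tolled for 257 days by the defendant's active military service (September 15, 2015 to May 29, 2016), pushing the deadline to September 27, 2016.
Because the automatic bankruptcy stay ran from August 31, 2016 to September 6, 2017, the deadline is extended by 371 days to October 3, 2017.
Nothing else in the chronology tolls or restarts the period.
The September 26, 2017 filing precedes the October 3, 2017 deadline; the claim is timely.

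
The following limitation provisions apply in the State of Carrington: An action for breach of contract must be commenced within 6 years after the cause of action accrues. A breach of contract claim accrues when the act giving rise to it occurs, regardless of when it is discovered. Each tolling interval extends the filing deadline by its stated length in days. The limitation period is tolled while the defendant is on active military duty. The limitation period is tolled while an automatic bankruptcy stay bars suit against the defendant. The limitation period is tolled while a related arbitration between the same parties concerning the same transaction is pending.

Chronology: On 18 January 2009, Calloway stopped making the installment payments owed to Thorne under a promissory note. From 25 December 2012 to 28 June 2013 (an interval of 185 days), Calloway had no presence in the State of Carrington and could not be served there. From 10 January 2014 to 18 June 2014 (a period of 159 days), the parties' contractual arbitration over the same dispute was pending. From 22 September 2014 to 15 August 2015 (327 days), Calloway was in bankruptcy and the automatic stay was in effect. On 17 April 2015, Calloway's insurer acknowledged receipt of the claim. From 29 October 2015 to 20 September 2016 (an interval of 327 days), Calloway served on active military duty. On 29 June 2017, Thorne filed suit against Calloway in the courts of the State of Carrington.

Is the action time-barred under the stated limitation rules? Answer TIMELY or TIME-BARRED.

The limitation period began to run on 18 January 2009.
Adding the 6 years base period to 18 January 2009 gives a deadline of 18 January 2015, before any tolling.
The pending related arbitration from 10 January 2014 to 18 June 2014 tolled the period for 159 days, extending the deadline to 26 June 2015.
The automatic bankruptcy stay from 22 September 2014 to 15 August 2015 tolled the period for 327 days, extending the deadline to 18 May 2016.
The period was tolled for 327 days by the defendant's active military service (29 October 2015 to 20 September 2016), pushing the deadline to 10 April 2017.
No stated provision tolls the period for the defendant's absence, so the interval from 25 December 2012 to 28 June 2013 has no effect on the deadline.
Nothing else in the chronology tolls or restarts the period.
Filing on 29 June 2017 missed the 10 April 2017 deadline — the action is time-barred.

TIME-BARRED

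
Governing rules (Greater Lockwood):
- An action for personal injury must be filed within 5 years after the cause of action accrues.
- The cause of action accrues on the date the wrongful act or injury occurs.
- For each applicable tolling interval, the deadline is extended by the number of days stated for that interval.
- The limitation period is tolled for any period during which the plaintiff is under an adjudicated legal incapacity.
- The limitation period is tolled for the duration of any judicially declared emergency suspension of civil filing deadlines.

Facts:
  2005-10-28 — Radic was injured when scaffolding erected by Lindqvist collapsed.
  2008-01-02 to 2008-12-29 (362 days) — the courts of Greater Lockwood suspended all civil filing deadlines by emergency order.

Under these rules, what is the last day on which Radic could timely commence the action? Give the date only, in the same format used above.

2011-10-25

The cause of action accrued on 2005-10-28, the date of the act.
The untolled deadline — 5 years after 2005-10-28 — is 2010-10-28.
The period was tolled for 362 days by the emergency suspension of filing deadlines (2008-01-02 to 2008-12-29), pushing the deadline to 2011-10-25.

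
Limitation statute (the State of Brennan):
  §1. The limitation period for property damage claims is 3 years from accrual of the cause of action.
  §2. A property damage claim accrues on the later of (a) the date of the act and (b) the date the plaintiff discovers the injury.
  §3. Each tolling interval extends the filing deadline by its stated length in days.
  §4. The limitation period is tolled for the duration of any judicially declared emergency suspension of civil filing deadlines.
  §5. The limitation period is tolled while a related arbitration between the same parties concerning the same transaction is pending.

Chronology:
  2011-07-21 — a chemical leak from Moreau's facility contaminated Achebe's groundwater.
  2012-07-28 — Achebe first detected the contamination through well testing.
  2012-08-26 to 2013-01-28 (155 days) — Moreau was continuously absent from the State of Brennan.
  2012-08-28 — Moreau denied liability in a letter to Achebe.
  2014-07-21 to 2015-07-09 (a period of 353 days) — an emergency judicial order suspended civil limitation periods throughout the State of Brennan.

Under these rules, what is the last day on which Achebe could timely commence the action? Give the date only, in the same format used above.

Taking the later of the act (2011-07-21) and discovery (2012-07-28), the claim accrued on 2012-07-28.
The untolled deadline — 3 years after 2012-07-28 — is 2015-07-28.
The period was tolled for 353 days by the emergency suspension of filing deadlines (2014-07-21 to 2015-07-09), pushing the deadline to 2016-07-15.
The defendant's absence from the jurisdiction from 2012-08-26 to 2013-01-28 does not toll the period, because no stated rule makes the defendant's absence a tolling event.
None of the other events listed affects the running of the period under the stated rules.

2016-07-15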